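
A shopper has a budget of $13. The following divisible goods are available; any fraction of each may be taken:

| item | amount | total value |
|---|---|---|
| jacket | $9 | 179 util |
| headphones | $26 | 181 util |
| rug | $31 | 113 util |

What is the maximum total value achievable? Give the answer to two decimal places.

206.85

Take in order of value per unit:
- jacket (179/9 per unit): all 9 → value 179, running total 179.00
- headphones (181/26 per unit): 4 of 26 → value 4×181/26 = 27.8462, running total 206.85
Total 206.85.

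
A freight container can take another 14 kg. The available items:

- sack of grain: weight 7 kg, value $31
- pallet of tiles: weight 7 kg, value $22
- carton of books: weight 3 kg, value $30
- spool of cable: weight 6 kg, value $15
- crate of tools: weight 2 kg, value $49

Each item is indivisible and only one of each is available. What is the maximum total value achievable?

$110

Check high-value combinations within 14 kg:
- sack of grain+carton of books+crate of tools: weight 7+3+2=12, value 31+30+49=110
- pallet of tiles+carton of books+crate of tools: weight 7+3+2=12, value 22+30+49=101
- carton of books+spool of cable+crate of tools: weight 3+6+2=11, value 30+15+49=94
- sack of grain+crate of tools: weight 7+2=9, value 31+49=80
- carton of books+crate of tools: weight 3+2=5, value 30+49=79
Best: $110.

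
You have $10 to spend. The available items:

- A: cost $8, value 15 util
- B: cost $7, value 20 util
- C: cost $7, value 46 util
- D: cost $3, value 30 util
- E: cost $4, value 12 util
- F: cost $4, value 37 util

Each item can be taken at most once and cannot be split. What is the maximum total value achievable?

76 util

This is a 0/1 knapsack; check combinations near the capacity.
- C+D: cost 7+3=10, value 46+30=76
- D+F: cost 3+4=7, value 30+37=67
- B+D: cost 7+3=10, value 20+30=50
Best: 76 util.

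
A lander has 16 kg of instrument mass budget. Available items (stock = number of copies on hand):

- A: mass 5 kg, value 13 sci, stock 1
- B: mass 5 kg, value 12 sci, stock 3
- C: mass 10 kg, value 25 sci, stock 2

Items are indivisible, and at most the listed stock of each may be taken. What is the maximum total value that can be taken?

Top feasible selections:
- 1×A + 1×C: mass 15, value 38
- 1×B + 1×C: mass 15, value 37
- 1×A + 2×B: mass 15, value 37
Best: 38 sci.

38 sci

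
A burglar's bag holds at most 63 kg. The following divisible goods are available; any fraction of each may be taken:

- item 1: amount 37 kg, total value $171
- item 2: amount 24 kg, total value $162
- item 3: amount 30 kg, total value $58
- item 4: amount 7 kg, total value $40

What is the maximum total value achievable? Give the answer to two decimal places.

Take in order of value per unit:
- item 2 (162/24 per unit): all 24 → value 162, running total 162.00
- item 4 (40/7 per unit): all 7 → value 40, running total 202.00
- item 1 (171/37 per unit): 32 of 37 → value 32×171/37 = 147.8919, running total 349.89
Total 349.89.

349.89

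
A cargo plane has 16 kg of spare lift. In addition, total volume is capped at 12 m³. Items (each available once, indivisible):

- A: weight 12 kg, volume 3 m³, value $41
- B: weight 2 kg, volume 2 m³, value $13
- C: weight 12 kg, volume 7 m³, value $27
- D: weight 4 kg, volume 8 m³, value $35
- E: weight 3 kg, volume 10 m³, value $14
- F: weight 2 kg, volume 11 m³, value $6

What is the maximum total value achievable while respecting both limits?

Feasible sets respecting both limits:
- A+D: weight 16, volume 11, value 76
- A+B: weight 14, volume 5, value 54
- B+D: weight 6, volume 10, value 48
- A: weight 12, volume 3, value 41
Best: $76.

$76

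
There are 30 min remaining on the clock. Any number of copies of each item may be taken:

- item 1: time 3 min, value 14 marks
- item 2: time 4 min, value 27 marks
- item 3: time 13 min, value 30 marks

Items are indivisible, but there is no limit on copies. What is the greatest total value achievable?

Best value-per-unit is item 2 at 27/4; filling with it alone gives 7×27 = 189.
Optimal mix: 2×item 1 + 6×item 2 → time 30, value 190.

190 marks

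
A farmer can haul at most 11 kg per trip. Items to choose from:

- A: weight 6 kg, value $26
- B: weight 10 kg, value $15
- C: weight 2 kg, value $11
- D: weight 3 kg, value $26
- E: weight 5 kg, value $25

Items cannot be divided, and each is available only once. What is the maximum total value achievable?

$63

Check high-value combinations within 11 kg:
- A+C+D: weight 6+2+3=11, value 26+11+26=63
- C+D+E: weight 2+3+5=10, value 11+26+25=62
- A+D: weight 6+3=9, value 26+26=52
Best: $63.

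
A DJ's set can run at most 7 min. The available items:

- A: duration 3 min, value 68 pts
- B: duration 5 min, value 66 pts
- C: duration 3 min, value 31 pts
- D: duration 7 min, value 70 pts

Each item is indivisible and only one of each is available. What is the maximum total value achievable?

Check high-value combinations within 7 min:
- A+C: duration 3+3=6, value 68+31=99
- D: duration 7, value 70
- A: duration 3, value 68
Best: 99 pts.

99 pts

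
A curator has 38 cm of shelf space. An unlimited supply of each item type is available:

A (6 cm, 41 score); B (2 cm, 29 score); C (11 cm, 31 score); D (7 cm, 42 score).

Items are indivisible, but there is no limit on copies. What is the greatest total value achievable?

Best value-per-unit is B at 29/2, and filling with it alone uses length 19×2=38. No mix of the others beats 19×29 = 551.

551 score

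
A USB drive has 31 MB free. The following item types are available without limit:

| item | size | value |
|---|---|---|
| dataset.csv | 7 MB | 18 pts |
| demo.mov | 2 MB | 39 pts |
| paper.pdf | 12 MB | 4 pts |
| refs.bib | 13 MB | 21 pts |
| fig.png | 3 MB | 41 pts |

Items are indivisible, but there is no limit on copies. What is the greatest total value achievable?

587 pts

Best value-per-unit is demo.mov at 39/2; filling with it alone gives 15×39 = 585.
Optimal mix: 14×demo.mov + 1×fig.png → size 31, value 587.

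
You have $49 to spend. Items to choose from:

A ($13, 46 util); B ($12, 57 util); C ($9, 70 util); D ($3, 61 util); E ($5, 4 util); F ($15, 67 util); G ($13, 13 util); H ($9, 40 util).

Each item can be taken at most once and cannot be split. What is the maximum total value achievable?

Check high-value combinations within $49:
- B+C+D+F+H: cost 12+9+3+15+9=48, value 57+70+61+67+40=295
- A+C+D+F+H: cost 13+9+3+15+9=49, value 46+70+61+67+40=284
- A+B+C+D+H: cost 13+12+9+3+9=46, value 46+57+70+61+40=274
- B+C+D+E+F: cost 12+9+3+5+15=44, value 57+70+61+4+67=259
- B+C+D+F: cost 12+9+3+15=39, value 57+70+61+67=255
Best: 295 util.

295 util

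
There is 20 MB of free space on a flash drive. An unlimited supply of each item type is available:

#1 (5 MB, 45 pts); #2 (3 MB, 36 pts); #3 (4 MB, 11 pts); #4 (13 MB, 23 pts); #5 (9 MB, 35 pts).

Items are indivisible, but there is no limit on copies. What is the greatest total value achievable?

225 pts

Best value-per-unit is #2 at 36/3; filling with it alone gives 6×36 = 216.
Optimal mix: 1×#1 + 5×#2 → size 20, value 225.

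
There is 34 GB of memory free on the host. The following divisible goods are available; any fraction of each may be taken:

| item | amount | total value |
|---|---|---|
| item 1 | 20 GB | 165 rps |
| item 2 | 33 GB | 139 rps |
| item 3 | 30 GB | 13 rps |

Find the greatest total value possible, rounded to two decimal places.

Take in order of value per unit:
- item 1 (165/20 per unit): all 20 → value 165, running total 165.00
- item 2 (139/33 per unit): 14 of 33 → value 14×139/33 = 58.9697, running total 223.97
Total 223.97.

223.97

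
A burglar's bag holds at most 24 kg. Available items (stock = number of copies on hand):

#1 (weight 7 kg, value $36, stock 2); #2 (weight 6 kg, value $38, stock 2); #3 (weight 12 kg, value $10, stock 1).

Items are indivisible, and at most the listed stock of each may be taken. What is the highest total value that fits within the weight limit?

$112

Top feasible selections:
- 1×#1 + 2×#2: weight 19, value 112
- 2×#1 + 1×#2: weight 20, value 110
- 2×#2 + 1×#3: weight 24, value 86
- 2×#2: weight 12, value 76
Best: $112.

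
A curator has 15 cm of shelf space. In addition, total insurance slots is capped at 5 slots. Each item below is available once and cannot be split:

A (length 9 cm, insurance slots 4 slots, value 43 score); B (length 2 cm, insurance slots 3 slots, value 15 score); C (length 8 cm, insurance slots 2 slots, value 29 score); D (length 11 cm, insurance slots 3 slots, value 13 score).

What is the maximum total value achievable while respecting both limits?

44 score

Feasible sets respecting both limits:
- B+C: length 10, insurance slots 5, value 44
- A: length 9, insurance slots 4, value 43
- C: length 8, insurance slots 2, value 29
Best: 44 score.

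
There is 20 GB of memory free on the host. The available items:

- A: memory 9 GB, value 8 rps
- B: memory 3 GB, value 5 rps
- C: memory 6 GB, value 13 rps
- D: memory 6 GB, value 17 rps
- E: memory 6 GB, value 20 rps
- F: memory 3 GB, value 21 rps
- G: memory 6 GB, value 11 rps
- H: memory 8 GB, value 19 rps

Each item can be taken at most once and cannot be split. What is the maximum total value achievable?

65 rps

Check high-value combinations within 20 GB:
- B+E+F+H: memory 3+6+3+8=20, value 5+20+21+19=65
- B+D+E+F: memory 3+6+6+3=18, value 5+17+20+21=63
- B+D+F+H: memory 3+6+3+8=20, value 5+17+21+19=62
- E+F+H: memory 6+3+8=17, value 20+21+19=60
Best: 65 rps.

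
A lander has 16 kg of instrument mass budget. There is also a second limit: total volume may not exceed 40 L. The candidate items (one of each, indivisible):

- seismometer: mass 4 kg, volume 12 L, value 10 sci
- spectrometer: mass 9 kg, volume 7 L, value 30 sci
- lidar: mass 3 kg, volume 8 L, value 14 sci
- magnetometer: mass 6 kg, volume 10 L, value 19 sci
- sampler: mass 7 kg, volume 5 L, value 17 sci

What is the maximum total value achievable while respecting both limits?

54 sci

Feasible sets respecting both limits:
- seismometer+spectrometer+lidar: mass 16, volume 27, value 54
- lidar+magnetometer+sampler: mass 16, volume 23, value 50
- spectrometer+magnetometer: mass 15, volume 17, value 49
- spectrometer+sampler: mass 16, volume 12, value 47
Best: 54 sci.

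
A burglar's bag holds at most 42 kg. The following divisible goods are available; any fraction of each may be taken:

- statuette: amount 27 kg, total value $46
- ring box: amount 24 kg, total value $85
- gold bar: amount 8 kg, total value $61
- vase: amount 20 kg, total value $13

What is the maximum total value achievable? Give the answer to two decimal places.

Take in order of value per unit:
- gold bar (61/8 per unit): all 8 → value 61, running total 61.00
- ring box (85/24 per unit): all 24 → value 85, running total 146.00
- statuette (46/27 per unit): 10 of 27 → value 10×46/27 = 17.0370, running total 163.04
Total 163.04.

163.04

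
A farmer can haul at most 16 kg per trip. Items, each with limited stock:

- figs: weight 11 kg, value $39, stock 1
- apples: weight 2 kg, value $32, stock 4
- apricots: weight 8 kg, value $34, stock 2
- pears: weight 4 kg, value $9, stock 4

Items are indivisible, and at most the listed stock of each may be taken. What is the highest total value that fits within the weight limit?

$162

Top feasible selections:
- 4×apples + 1×apricots: weight 16, value 162
- 4×apples + 2×pears: weight 16, value 146
- 4×apples + 1×pears: weight 12, value 137
- 3×apples + 1×apricots: weight 14, value 130
Best: $162.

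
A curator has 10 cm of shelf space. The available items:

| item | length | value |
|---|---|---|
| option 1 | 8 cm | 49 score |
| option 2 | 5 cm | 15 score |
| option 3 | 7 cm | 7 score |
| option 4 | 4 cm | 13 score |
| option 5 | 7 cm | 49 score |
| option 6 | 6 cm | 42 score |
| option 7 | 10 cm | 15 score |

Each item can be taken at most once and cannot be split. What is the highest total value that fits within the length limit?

55 score

Check high-value combinations within 10 cm:
- option 4+option 6: length 4+6=10, value 13+42=55
- option 5: length 7, value 49
- option 1: length 8, value 49
- option 6: length 6, value 42
- option 2+option 4: length 5+4=9, value 15+13=28
Best: 55 score.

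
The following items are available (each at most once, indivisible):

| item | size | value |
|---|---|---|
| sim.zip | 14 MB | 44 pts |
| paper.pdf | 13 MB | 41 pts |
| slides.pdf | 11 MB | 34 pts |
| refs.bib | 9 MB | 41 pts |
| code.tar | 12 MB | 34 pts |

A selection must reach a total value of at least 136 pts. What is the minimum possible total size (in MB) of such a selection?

45

Subsets with value ≥ 136, sorted by total size:
- paper.pdf+slides.pdf+refs.bib+code.tar: size 45, value 150
- sim.zip+slides.pdf+refs.bib+code.tar: size 46, value 153
Minimum size: 45 MB.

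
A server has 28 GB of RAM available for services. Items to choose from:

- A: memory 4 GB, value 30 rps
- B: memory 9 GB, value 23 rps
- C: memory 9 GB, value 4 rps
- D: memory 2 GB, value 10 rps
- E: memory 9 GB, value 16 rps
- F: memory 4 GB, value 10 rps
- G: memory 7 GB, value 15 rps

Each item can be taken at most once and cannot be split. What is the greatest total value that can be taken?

Check high-value combinations within 28 GB:
- A+B+D+E+F: memory 4+9+2+9+4=28, value 30+23+10+16+10=89
- A+B+D+F+G: memory 4+9+2+4+7=26, value 30+23+10+10+15=88
- A+D+E+F+G: memory 4+2+9+4+7=26, value 30+10+16+10+15=81
Best: 89 rps.

89 rps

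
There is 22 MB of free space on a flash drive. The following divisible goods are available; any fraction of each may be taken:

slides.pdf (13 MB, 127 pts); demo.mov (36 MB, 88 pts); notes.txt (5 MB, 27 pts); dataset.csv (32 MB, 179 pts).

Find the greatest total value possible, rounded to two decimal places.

Take in order of value per unit:
- slides.pdf (127/13 per unit): all 13 → value 127, running total 127.00
- dataset.csv (179/32 per unit): 9 of 32 → value 9×179/32 = 50.3438, running total 177.34
Total 177.34.

177.34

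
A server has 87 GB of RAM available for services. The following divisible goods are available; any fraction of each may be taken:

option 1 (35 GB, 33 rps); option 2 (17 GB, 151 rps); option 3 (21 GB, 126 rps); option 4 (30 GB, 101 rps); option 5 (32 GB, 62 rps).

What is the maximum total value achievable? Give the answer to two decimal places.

Take in order of value per unit:
- option 2 (151/17 per unit): all 17 → value 151, running total 151.00
- option 3 (126/21 per unit): all 21 → value 126, running total 277.00
- option 4 (101/30 per unit): all 30 → value 101, running total 378.00
- option 5 (62/32 per unit): 19 of 32 → value 19×62/32 = 36.8125, running total 414.81
Total 414.81.

414.81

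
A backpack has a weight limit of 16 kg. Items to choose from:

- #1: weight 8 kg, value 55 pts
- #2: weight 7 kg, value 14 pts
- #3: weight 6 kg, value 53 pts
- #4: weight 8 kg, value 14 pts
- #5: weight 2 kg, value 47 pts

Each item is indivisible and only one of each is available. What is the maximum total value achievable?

Check high-value combinations within 16 kg:
- #1+#3+#5: weight 8+6+2=16, value 55+53+47=155
- #2+#3+#5: weight 7+6+2=15, value 14+53+47=114
- #3+#4+#5: weight 6+8+2=16, value 53+14+47=114
Best: 155 pts.

155 pts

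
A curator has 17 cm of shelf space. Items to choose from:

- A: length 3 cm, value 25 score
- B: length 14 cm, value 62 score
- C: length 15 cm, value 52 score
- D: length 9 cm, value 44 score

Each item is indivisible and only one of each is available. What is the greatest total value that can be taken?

Check high-value combinations within 17 cm:
- A+B: length 3+14=17, value 25+62=87
- A+D: length 3+9=12, value 25+44=69
- B: length 14, value 62
Best: 87 score.

87 score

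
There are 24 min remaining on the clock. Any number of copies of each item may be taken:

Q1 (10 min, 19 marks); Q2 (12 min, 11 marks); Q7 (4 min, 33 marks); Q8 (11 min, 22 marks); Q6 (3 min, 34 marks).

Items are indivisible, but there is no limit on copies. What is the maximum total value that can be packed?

Best value-per-unit is Q6 at 34/3, and filling with it alone uses time 8×3=24. No mix of the others beats 8×34 = 272.

272 marks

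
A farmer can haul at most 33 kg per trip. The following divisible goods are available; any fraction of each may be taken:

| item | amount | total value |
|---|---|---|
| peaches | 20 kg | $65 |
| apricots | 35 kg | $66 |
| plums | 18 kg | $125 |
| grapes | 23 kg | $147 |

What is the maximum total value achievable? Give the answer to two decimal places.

220.87

Take in order of value per unit:
- plums (125/18 per unit): all 18 → value 125, running total 125.00
- grapes (147/23 per unit): 15 of 23 → value 15×147/23 = 95.8696, running total 220.87
Total 220.87.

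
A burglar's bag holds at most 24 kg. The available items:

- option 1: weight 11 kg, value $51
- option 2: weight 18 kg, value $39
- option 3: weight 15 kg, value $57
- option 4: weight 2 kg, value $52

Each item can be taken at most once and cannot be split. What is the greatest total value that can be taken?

$109

Check high-value combinations within 24 kg:
- option 3+option 4: weight 15+2=17, value 57+52=109
- option 1+option 4: weight 11+2=13, value 51+52=103
- option 2+option 4: weight 18+2=20, value 39+52=91
Best: $109.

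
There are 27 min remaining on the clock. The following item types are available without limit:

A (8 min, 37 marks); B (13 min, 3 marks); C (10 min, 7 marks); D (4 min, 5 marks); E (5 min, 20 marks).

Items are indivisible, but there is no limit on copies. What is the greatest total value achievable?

Best value-per-unit is A at 37/8; filling with it alone gives 3×37 = 111.
Optimal mix: 2×A + 2×E → time 26, value 114.

114 marks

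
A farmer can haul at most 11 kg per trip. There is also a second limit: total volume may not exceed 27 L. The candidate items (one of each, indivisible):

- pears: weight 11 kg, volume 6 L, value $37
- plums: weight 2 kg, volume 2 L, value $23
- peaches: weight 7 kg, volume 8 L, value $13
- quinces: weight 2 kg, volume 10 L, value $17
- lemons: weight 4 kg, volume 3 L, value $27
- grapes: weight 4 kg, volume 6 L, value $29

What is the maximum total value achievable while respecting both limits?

Feasible sets respecting both limits:
- plums+lemons+grapes: weight 10, volume 11, value 79
- quinces+lemons+grapes: weight 10, volume 19, value 73
- plums+quinces+grapes: weight 8, volume 18, value 69
Best: $79.

$79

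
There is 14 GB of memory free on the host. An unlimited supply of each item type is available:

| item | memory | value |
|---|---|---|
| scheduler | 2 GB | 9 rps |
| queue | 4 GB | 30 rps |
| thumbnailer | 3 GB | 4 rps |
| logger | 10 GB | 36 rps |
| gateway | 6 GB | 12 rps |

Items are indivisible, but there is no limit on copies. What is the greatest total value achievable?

Best value-per-unit is queue at 30/4; filling with it alone gives 3×30 = 90.
Optimal mix: 1×scheduler + 3×queue → memory 14, value 99.

99 rps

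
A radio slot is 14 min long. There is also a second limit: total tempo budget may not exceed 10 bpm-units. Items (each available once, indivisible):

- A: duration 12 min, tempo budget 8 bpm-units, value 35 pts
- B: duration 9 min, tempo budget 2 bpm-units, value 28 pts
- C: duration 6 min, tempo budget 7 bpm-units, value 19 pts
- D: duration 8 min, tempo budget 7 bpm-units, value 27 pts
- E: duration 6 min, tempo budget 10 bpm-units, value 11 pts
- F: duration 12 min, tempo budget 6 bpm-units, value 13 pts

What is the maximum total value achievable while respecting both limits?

Feasible sets respecting both limits:
- A: duration 12, tempo budget 8, value 35
- B: duration 9, tempo budget 2, value 28
- D: duration 8, tempo budget 7, value 27
- C: duration 6, tempo budget 7, value 19
Best: 35 pts.

35 pts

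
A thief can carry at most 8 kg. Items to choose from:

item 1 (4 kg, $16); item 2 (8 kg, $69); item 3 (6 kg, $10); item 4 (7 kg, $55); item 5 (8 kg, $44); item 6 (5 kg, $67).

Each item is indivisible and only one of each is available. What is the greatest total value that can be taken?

$69

Check high-value combinations within 8 kg:
- item 2: weight 8, value 69
- item 6: weight 5, value 67
- item 4: weight 7, value 55
Best: $69.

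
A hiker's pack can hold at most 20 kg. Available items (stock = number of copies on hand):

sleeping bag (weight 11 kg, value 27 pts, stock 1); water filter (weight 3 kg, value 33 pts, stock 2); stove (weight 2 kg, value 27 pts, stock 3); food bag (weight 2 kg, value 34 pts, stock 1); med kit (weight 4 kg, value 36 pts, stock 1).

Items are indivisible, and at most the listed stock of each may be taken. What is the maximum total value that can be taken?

Top feasible selections:
- 2×water filter + 3×stove + 1×food bag + 1×med kit: weight 18, value 217
- 2×water filter + 2×stove + 1×food bag + 1×med kit: weight 16, value 190
Best: 217 pts.

217 pts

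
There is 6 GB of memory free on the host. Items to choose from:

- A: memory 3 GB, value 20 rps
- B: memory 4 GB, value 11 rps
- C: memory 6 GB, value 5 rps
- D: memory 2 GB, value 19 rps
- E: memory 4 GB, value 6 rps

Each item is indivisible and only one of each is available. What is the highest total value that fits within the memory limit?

Check high-value combinations within 6 GB:
- A+D: memory 3+2=5, value 20+19=39
- B+D: memory 4+2=6, value 11+19=30
- D+E: memory 2+4=6, value 19+6=25
- A: memory 3, value 20
Best: 39 rps.

39 rps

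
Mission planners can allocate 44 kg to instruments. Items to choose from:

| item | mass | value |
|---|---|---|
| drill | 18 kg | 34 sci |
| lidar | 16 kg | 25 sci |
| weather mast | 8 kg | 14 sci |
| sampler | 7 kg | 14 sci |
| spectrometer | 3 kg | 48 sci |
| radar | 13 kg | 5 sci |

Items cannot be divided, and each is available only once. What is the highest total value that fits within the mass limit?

121 sci

Check high-value combinations within 44 kg:
- drill+lidar+sampler+spectrometer: mass 18+16+7+3=44, value 34+25+14+48=121
- drill+weather mast+sampler+spectrometer: mass 18+8+7+3=36, value 34+14+14+48=110
- drill+lidar+spectrometer: mass 18+16+3=37, value 34+25+48=107
- lidar+weather mast+sampler+spectrometer: mass 16+8+7+3=34, value 25+14+14+48=101
- drill+sampler+spectrometer+radar: mass 18+7+3+13=41, value 34+14+48+5=101
Best: 121 sci.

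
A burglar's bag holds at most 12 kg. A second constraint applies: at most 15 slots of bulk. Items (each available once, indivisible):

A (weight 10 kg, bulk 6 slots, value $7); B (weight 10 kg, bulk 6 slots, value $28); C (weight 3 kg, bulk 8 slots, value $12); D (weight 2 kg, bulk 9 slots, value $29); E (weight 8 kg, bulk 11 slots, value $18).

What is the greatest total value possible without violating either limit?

Feasible sets respecting both limits:
- B+D: weight 12, bulk 15, value 57
- A+D: weight 12, bulk 15, value 36
- D: weight 2, bulk 9, value 29
Best: $57.

$57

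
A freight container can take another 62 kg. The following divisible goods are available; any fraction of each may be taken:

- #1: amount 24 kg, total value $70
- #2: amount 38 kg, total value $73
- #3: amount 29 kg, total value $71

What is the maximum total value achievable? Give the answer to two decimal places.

Take in order of value per unit:
- #1 (70/24 per unit): all 24 → value 70, running total 70.00
- #3 (71/29 per unit): all 29 → value 71, running total 141.00
- #2 (73/38 per unit): 9 of 38 → value 9×73/38 = 17.2895, running total 158.29
Total 158.29.

158.29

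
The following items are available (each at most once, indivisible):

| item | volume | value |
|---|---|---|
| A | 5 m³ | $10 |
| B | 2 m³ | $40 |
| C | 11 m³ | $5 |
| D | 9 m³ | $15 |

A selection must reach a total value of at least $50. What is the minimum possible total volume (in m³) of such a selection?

7

Subsets with value ≥ 50, sorted by total volume:
- A+B: volume 7, value 50
- B+D: volume 11, value 55
- A+B+D: volume 16, value 65
Minimum volume: 7 m³.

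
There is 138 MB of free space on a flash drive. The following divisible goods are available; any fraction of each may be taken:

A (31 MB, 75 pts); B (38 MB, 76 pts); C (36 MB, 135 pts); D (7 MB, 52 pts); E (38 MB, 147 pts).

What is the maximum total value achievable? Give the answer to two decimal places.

Take in order of value per unit:
- D (52/7 per unit): all 7 → value 52, running total 52.00
- E (147/38 per unit): all 38 → value 147, running total 199.00
- C (135/36 per unit): all 36 → value 135, running total 334.00
- A (75/31 per unit): all 31 → value 75, running total 409.00
- B (76/38 per unit): 26 of 38 → value 26×76/38 = 52.0000, running total 461.00
Total 461.00.

461.00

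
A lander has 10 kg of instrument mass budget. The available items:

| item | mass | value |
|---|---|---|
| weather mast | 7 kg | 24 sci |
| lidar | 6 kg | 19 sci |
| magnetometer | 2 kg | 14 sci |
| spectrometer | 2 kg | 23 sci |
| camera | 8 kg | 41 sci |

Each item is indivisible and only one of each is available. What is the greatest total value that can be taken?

64 sci

This is a 0/1 knapsack; check combinations near the capacity.
- spectrometer+camera: mass 2+8=10, value 23+41=64
- lidar+magnetometer+spectrometer: mass 6+2+2=10, value 19+14+23=56
- magnetometer+camera: mass 2+8=10, value 14+41=55
- weather mast+spectrometer: mass 7+2=9, value 24+23=47
- lidar+spectrometer: mass 6+2=8, value 19+23=42
Best: 64 sci.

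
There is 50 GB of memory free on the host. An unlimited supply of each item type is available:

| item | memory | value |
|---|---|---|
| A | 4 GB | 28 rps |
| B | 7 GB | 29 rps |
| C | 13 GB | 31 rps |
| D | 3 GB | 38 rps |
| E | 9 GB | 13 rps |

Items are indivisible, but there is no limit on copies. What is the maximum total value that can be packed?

608 rps

Best value-per-unit is D at 38/3, and filling with it alone uses memory 16×3=48. No mix of the others beats 16×38 = 608.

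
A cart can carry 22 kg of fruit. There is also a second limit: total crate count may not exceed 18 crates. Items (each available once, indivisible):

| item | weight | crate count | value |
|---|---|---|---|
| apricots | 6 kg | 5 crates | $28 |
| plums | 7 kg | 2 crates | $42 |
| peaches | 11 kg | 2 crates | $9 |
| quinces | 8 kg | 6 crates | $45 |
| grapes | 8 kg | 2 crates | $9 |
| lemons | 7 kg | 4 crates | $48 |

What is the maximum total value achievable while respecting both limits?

$135

Feasible sets respecting both limits:
- plums+quinces+lemons: weight 22, crate count 12, value 135
- apricots+quinces+lemons: weight 21, crate count 15, value 121
- apricots+plums+lemons: weight 20, crate count 11, value 118
- apricots+plums+quinces: weight 21, crate count 13, value 115
Best: $135.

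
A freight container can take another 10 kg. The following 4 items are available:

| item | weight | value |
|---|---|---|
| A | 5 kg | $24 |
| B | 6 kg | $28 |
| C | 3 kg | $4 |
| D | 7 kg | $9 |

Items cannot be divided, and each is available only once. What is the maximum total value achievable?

This is a 0/1 knapsack; check combinations near the capacity.
- B+C: weight 6+3=9, value 28+4=32
- B: weight 6, value 28
- A+C: weight 5+3=8, value 24+4=28
Best: $32.

$32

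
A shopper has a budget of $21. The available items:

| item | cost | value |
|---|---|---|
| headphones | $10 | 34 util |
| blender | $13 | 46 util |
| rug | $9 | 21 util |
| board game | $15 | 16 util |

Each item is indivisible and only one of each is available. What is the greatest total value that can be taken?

55 util

Check high-value combinations within $21:
- headphones+rug: cost 10+9=19, value 34+21=55
- blender: cost 13, value 46
- headphones: cost 10, value 34
- rug: cost 9, value 21
Best: 55 util.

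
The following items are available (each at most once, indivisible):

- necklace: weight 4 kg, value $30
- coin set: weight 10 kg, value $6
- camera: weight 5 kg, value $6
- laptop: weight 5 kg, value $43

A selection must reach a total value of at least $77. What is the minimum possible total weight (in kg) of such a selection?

Subsets with value ≥ 77, sorted by total weight:
- necklace+camera+laptop: weight 14, value 79
- necklace+coin set+laptop: weight 19, value 79
Minimum weight: 14 kg.

14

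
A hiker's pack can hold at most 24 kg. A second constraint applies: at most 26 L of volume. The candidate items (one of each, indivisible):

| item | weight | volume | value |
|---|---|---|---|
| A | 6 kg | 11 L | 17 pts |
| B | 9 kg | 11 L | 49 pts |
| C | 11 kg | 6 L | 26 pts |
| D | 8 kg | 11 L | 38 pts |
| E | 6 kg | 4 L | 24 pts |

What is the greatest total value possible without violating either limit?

Feasible sets respecting both limits:
- B+D+E: weight 23, volume 26, value 111
- A+B+E: weight 21, volume 26, value 90
- B+D: weight 17, volume 22, value 87
- A+D+E: weight 20, volume 26, value 79
Best: 111 pts.

111 pts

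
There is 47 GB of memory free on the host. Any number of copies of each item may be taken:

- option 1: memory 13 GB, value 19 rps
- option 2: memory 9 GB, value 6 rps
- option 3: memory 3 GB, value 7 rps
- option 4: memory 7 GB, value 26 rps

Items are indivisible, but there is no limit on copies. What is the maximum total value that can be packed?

163 rps

Best value-per-unit is option 4 at 26/7; filling with it alone gives 6×26 = 156.
Optimal mix: 1×option 3 + 6×option 4 → memory 45, value 163.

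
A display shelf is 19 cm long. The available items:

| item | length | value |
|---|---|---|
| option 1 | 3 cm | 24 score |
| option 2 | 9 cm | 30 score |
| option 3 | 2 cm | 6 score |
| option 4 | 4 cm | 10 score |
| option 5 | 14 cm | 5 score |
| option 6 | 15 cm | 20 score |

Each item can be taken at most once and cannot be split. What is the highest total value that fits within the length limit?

70 score

Check high-value combinations within 19 cm:
- option 1+option 2+option 3+option 4: length 3+9+2+4=18, value 24+30+6+10=70
- option 1+option 2+option 4: length 3+9+4=16, value 24+30+10=64
- option 1+option 2+option 3: length 3+9+2=14, value 24+30+6=60
- option 1+option 2: length 3+9=12, value 24+30=54
Best: 70 score.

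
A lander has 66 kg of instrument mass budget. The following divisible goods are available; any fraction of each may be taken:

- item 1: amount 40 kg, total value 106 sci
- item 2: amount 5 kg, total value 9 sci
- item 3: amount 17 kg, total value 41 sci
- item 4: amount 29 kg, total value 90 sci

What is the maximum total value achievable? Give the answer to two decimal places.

Take in order of value per unit:
- item 4 (90/29 per unit): all 29 → value 90, running total 90.00
- item 1 (106/40 per unit): 37 of 40 → value 37×106/40 = 98.0500, running total 188.05
Total 188.05.

188.05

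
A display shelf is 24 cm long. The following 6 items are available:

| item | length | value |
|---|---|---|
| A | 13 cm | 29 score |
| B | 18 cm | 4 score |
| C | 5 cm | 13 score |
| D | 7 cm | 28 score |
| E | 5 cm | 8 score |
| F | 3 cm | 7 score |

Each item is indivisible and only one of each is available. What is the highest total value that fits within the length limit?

64 score

Check high-value combinations within 24 cm:
- A+D+F: length 13+7+3=23, value 29+28+7=64
- A+D: length 13+7=20, value 29+28=57
- C+D+E+F: length 5+7+5+3=20, value 13+28+8+7=56
Best: 64 score.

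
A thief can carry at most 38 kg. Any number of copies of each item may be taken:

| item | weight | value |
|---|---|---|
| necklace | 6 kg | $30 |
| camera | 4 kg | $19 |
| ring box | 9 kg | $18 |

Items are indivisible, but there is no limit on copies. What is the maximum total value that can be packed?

$188

Best value-per-unit is necklace at 30/6; filling with it alone gives 6×30 = 180.
Optimal mix: 5×necklace + 2×camera → weight 38, value 188.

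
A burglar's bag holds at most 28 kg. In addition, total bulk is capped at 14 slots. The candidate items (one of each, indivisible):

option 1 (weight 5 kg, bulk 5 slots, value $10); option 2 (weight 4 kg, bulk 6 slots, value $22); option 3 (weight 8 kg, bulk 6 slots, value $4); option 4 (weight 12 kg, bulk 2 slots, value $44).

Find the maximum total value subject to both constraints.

$76

Feasible sets respecting both limits:
- option 1+option 2+option 4: weight 21, bulk 13, value 76
- option 2+option 3+option 4: weight 24, bulk 14, value 70
- option 2+option 4: weight 16, bulk 8, value 66
- option 1+option 3+option 4: weight 25, bulk 13, value 58
Best: $76.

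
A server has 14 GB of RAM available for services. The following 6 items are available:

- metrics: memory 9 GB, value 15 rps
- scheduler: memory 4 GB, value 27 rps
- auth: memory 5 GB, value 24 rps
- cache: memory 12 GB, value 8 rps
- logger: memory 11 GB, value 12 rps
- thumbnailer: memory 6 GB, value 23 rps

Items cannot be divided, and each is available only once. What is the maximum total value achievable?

51 rps

Check high-value combinations within 14 GB:
- scheduler+auth: memory 4+5=9, value 27+24=51
- scheduler+thumbnailer: memory 4+6=10, value 27+23=50
- auth+thumbnailer: memory 5+6=11, value 24+23=47
- metrics+scheduler: memory 9+4=13, value 15+27=42
Best: 51 rps.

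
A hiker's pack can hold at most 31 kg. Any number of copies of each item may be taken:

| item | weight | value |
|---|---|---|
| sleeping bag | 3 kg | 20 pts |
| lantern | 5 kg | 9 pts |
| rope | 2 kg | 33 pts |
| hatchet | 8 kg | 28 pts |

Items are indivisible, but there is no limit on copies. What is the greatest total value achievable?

495 pts

Best value-per-unit is rope at 33/2, and filling with it alone uses weight 15×2=30. No mix of the others beats 15×33 = 495.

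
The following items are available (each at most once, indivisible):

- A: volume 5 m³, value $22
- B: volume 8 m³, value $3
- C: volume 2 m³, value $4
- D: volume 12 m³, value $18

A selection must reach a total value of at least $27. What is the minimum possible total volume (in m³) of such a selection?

15

Subsets with value ≥ 27, sorted by total volume:
- A+B+C: volume 15, value 29
- A+D: volume 17, value 40
- A+C+D: volume 19, value 44
- A+B+D: volume 25, value 43
Minimum volume: 15 m³.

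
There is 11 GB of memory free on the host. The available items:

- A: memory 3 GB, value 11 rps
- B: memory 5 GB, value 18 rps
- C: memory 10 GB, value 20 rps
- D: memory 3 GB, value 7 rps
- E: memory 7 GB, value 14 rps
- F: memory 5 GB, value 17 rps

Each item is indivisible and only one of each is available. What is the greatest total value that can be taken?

36 rps

Check high-value combinations within 11 GB:
- A+B+D: memory 3+5+3=11, value 11+18+7=36
- B+F: memory 5+5=10, value 18+17=35
- A+D+F: memory 3+3+5=11, value 11+7+17=35
- A+B: memory 3+5=8, value 11+18=29
- A+F: memory 3+5=8, value 11+17=28
Best: 36 rps.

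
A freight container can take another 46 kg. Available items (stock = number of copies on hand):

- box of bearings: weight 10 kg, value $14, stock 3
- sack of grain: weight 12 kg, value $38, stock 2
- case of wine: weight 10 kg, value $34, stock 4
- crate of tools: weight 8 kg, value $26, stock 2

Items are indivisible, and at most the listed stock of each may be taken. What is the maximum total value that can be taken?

Best selections within weight 46 and stock limits:
- 3×case of wine + 2×crate of tools: weight 46, value 154
- 2×sack of grain + 2×case of wine: weight 44, value 144
- 1×sack of grain + 3×case of wine: weight 42, value 140
- 4×case of wine: weight 40, value 136
Best: $154.

$154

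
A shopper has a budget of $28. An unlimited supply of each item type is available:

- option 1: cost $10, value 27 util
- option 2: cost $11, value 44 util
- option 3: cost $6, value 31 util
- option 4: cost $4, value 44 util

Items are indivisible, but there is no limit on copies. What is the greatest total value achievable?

Best value-per-unit is option 4 at 44/4, and filling with it alone uses cost 7×4=28. No mix of the others beats 7×44 = 308.

308 util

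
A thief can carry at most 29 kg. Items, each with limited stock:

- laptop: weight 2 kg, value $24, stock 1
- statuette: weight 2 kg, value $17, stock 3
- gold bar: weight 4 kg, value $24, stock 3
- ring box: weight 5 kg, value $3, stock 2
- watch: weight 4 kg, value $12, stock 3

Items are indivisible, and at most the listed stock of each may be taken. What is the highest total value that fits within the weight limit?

Top feasible selections:
- 1×laptop + 3×statuette + 3×gold bar + 2×watch: weight 28, value 171
- 1×laptop + 3×statuette + 3×gold bar + 1×ring box + 1×watch: weight 29, value 162
- 1×laptop + 3×statuette + 3×gold bar + 1×watch: weight 24, value 159
Best: $171.

$171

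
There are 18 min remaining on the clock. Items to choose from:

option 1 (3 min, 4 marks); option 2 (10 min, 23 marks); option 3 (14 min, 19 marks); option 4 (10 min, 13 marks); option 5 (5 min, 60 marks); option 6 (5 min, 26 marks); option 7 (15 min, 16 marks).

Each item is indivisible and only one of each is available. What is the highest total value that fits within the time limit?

90 marks

Check high-value combinations within 18 min:
- option 1+option 5+option 6: time 3+5+5=13, value 4+60+26=90
- option 1+option 2+option 5: time 3+10+5=18, value 4+23+60=87
- option 5+option 6: time 5+5=10, value 60+26=86
- option 2+option 5: time 10+5=15, value 23+60=83
- option 1+option 4+option 5: time 3+10+5=18, value 4+13+60=77
Best: 90 marks.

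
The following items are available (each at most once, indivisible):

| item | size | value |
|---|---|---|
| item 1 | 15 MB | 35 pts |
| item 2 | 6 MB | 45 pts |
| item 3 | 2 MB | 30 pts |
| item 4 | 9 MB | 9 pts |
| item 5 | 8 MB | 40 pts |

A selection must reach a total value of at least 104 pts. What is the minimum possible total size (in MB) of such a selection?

Subsets with value ≥ 104, sorted by total size:
- item 2+item 3+item 5: size 16, value 115
- item 1+item 2+item 3: size 23, value 110
Minimum size: 16 MB.

16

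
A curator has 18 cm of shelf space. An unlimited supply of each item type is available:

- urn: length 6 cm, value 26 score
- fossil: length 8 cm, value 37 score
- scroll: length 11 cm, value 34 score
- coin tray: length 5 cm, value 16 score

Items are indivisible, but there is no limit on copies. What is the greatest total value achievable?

Best value-per-unit is fossil at 37/8; filling with it alone gives 2×37 = 74.
Optimal mix: 3×urn → length 18, value 78.

78 score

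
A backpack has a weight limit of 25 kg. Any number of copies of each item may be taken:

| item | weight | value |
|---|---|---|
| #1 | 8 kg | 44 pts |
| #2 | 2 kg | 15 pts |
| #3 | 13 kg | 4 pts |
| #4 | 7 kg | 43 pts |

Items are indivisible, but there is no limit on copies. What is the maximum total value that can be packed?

180 pts

Best value-per-unit is #2 at 15/2, and filling with it alone uses weight 12×2=24. No mix of the others beats 12×15 = 180.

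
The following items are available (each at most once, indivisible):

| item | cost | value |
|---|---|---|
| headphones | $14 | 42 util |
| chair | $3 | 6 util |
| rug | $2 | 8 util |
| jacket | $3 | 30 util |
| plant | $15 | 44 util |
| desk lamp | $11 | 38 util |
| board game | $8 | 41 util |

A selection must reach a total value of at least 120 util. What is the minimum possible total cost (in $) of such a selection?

27

Subsets with value ≥ 120, sorted by total cost:
- chair+rug+jacket+desk lamp+board game: cost 27, value 123
- headphones+rug+jacket+board game: cost 27, value 121
- rug+jacket+plant+board game: cost 28, value 123
- chair+jacket+plant+board game: cost 29, value 121
Minimum cost: 27 $.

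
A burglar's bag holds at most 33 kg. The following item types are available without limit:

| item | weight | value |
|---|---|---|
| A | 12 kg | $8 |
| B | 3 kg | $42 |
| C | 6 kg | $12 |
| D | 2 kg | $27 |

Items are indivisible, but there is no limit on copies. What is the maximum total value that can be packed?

Best value-per-unit is B at 42/3, and filling with it alone uses weight 11×3=33. No mix of the others beats 11×42 = 462.

$462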